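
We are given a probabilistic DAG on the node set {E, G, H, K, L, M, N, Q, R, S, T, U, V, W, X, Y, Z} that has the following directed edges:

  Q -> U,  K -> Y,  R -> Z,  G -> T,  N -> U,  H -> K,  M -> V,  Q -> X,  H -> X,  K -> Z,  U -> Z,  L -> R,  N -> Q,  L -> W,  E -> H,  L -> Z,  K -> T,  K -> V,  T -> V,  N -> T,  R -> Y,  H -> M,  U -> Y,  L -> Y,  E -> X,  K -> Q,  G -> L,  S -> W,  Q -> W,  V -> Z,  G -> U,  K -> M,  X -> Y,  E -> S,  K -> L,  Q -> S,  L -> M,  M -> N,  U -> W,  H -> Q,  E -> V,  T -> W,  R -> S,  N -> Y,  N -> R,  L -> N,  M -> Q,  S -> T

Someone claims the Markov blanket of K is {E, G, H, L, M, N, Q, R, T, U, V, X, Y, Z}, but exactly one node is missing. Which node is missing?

Parents of K: H.
K has children L, M, Q, T, V, Y, Z.
Co-parents of K (other parents of its children):
  L: G
  M: H, L
  Q: H, M, N
  T: G, N, S
  V: E, M, T
  Y: L, N, R, U, X
  Z: L, R, U, V
MB(K) = {E, G, H, L, M, N, Q, R, S, T, U, V, X, Y, Z}.
Comparing with the claimed set, S is missing.

S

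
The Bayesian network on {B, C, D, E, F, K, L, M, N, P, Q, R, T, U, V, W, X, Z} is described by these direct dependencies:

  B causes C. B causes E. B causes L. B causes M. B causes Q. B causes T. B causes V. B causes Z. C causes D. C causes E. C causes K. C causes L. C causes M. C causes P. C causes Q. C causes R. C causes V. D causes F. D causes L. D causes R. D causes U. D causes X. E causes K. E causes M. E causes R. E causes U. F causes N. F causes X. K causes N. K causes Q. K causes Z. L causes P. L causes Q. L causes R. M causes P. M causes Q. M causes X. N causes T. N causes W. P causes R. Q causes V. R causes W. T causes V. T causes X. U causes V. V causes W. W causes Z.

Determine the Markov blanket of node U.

A node's Markov blanket = Pa ∪ Ch ∪ (parents of Ch other than the node itself).
Parents of U: D, E.
Children of U: V.
Co-parents of U (other parents of its children):
  V: B, C, Q, T
MB(U) = {B, C, D, E, Q, T, V}.

{B, C, D, E, Q, T, V}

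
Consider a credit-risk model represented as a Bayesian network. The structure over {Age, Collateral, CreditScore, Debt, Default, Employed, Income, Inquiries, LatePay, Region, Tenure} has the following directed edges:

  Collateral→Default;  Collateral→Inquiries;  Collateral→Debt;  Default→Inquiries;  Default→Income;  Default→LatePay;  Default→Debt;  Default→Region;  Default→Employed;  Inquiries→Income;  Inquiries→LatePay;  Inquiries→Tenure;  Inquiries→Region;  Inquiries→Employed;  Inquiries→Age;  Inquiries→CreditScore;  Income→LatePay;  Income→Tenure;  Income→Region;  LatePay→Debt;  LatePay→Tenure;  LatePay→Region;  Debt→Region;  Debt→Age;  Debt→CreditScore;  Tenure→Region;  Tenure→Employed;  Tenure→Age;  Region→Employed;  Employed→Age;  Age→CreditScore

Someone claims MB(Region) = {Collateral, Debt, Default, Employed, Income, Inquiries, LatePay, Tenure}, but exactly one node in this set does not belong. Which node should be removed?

Collateral

Parents of Region: Debt, Default, Income, Inquiries, LatePay, Tenure.
Region has child Employed.
Parents of each child, excluding Region:
  Employed's other parents are Default, Inquiries, Tenure.
MB(Region) = {Debt, Default, Employed, Income, Inquiries, LatePay, Tenure}.
Collateral is neither a parent, child, nor co-parent of Region, so it does not belong.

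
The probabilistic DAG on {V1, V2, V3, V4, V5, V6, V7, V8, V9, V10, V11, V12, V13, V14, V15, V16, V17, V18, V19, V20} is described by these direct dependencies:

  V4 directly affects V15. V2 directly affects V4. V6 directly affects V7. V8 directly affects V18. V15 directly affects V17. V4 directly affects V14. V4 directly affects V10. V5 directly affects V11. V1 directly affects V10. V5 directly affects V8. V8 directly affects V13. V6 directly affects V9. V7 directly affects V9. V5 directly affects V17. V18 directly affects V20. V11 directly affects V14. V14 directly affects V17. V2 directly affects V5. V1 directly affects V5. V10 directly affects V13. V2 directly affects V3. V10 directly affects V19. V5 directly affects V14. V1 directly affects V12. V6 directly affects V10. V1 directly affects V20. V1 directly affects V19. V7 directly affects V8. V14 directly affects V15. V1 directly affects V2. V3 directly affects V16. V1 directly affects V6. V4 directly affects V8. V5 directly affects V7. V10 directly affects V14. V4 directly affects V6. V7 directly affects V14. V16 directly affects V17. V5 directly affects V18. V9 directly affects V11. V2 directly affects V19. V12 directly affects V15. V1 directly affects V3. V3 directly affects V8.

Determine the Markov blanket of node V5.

The Markov blanket of a node is its parents, its children, and the other parents of its children.
V5 has parents V1, V2.
V5 has children V7, V8, V11, V14, V17, V18.
Parents of each child, excluding V5:
  V7's other parent is V6.
  parents(V8) \ {V5} = {V3, V4, V7}.
  V11 also has parent V9.
  V14 also has parents V4, V7, V10, V11.
  V17's other parents are V14, V15, V16.
  V18's other parent is V8.
Taking the union gives {V1, V2, V3, V4, V6, V7, V8, V9, V10, V11, V14, V15, V16, V17, V18}.

{V1, V2, V3, V4, V6, V7, V8, V9, V10, V11, V14, V15, V16, V17, V18}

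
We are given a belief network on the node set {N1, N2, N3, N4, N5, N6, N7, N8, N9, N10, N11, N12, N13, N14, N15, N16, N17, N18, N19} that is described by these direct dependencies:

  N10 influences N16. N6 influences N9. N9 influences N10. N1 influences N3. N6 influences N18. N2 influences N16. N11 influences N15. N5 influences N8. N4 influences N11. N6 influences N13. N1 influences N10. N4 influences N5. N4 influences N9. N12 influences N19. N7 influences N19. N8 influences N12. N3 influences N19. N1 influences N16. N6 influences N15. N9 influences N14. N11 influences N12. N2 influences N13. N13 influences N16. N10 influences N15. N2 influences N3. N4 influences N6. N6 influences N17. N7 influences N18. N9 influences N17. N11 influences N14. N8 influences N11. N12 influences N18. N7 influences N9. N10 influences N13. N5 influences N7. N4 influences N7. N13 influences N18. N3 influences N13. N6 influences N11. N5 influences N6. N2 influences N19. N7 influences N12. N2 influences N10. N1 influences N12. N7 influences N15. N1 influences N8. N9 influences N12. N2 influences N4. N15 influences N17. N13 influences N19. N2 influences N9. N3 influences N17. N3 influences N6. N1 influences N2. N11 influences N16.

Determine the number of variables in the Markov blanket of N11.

13

Parents of N11: N4, N6, N8.
N11's children: N12, N14, N15, N16.
Other parents of N11's children:
  N12's other parents are N1, N7, N8, N9.
  N14's other parent is N9.
  N15 also has parents N6, N7, N10.
  N16's other parents are N1, N2, N10, N13.
MB(N11) = {N1, N2, N4, N6, N7, N8, N9, N10, N12, N13, N14, N15, N16}, which has 13 nodes.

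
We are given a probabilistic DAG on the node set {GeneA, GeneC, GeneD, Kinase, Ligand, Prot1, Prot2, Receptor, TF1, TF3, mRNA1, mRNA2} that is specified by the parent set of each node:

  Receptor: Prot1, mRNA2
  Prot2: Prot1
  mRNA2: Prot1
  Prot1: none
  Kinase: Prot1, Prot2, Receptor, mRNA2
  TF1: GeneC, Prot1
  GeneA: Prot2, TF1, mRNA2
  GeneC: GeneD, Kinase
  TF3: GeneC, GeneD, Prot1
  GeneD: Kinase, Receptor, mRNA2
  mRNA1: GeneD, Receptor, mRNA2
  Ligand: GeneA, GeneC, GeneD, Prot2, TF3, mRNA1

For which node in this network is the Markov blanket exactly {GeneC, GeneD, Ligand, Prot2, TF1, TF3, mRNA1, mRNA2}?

GeneA

The target node must have every member of {GeneC, GeneD, Ligand, Prot2, TF1, TF3, mRNA1, mRNA2} as a parent, child, or co-parent, and no others.
Parents of GeneA: Prot2, TF1, mRNA2; children: Ligand; co-parents: GeneC, GeneD, Prot2, TF3, mRNA1.
These exactly cover the given set, so the node is GeneA.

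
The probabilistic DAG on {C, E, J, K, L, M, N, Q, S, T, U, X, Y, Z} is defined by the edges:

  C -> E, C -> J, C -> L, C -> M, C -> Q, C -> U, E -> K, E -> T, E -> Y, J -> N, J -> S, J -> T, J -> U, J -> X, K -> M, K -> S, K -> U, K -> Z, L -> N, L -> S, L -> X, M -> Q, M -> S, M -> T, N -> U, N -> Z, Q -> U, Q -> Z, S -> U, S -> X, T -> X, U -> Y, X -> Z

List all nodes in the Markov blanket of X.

X's children: Z.
Pa(X) = {J, L, S, T}.
Other parents of X's children:
  Z: K, N, Q
Union: {J, L, S, T} ∪ {Z} ∪ {K, N, Q} = {J, K, L, N, Q, S, T, Z}.

{J, K, L, N, Q, S, T, Z}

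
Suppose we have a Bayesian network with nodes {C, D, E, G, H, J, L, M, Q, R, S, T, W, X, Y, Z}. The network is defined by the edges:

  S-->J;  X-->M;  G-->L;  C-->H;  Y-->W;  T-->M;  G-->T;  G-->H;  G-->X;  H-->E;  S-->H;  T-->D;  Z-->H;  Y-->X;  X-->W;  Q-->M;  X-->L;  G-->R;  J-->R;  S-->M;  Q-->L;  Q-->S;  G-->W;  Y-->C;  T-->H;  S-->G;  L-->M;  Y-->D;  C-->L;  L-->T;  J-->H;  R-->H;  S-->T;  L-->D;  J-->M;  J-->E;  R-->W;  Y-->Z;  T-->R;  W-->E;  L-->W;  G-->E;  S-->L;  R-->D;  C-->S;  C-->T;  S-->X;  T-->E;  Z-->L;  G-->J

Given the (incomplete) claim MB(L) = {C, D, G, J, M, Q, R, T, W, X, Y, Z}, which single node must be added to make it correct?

S

Pa(L) = {C, G, Q, S, X, Z}.
Children of L: D, M, T, W.
Other parents of L's children:
  T: C, G, S
  W: G, R, X, Y
  D: R, T, Y
  M: J, Q, S, T, X
MB(L) = {C, D, G, J, M, Q, R, S, T, W, X, Y, Z}.
Comparing with the claimed set, S is missing.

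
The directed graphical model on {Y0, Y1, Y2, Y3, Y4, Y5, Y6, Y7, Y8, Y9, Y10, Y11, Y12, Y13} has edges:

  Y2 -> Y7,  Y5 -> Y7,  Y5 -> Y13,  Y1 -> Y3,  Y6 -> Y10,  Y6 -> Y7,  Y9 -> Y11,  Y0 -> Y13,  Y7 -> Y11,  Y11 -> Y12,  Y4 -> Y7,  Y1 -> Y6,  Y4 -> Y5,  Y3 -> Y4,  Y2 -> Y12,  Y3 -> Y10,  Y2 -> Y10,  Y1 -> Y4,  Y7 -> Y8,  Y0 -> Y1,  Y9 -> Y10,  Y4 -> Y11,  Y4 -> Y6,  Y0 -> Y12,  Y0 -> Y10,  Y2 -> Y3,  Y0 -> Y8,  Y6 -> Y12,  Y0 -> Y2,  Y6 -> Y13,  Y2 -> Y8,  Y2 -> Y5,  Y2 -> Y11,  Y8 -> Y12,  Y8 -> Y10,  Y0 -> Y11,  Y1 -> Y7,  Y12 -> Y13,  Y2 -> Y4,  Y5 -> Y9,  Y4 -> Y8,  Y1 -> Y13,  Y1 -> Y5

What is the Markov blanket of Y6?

Y6 has children Y7, Y10, Y12, Y13.
Y6's parents: Y1, Y4.
For each child, the remaining parents (spouses of Y6):
  parents(Y7) \ {Y6} = {Y1, Y2, Y4, Y5}.
  parents(Y10) \ {Y6} = {Y0, Y2, Y3, Y8, Y9}.
  Y12 also has parents Y0, Y2, Y8, Y11.
  Y13's other parents are Y0, Y1, Y5, Y12.
So the Markov blanket of Y6 is {Y0, Y1, Y2, Y3, Y4, Y5, Y7, Y8, Y9, Y10, Y11, Y12, Y13}.

{Y0, Y1, Y2, Y3, Y4, Y5, Y7, Y8, Y9, Y10, Y11, Y12, Y13}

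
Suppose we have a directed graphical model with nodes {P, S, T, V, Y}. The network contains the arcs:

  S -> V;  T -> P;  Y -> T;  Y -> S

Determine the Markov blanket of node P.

{T}

Parents of P: T.
Children of P: none.
P has no children, so there are no co-parents.
Union: {T} ∪ {} ∪ {} = {T}.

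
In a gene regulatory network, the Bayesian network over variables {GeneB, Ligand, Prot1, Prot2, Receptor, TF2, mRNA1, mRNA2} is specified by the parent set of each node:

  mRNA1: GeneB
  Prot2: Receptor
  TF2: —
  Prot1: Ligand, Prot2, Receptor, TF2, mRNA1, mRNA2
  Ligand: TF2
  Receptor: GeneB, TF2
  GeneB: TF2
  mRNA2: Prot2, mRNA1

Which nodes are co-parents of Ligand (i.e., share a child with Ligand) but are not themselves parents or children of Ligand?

Children of Ligand: Prot1.
  Prot1: Prot2, Receptor, TF2, mRNA1, mRNA2
Excluding nodes already adjacent to Ligand (Prot1, TF2), the co-parent-only contribution is {Prot2, Receptor, mRNA1, mRNA2}.

{Prot2, Receptor, mRNA1, mRNA2}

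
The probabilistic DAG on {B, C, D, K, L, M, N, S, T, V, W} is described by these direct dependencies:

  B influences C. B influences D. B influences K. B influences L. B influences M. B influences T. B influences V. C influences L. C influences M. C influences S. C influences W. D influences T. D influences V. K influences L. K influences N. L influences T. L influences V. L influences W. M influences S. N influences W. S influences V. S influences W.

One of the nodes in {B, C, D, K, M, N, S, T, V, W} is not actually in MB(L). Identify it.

L's parents: B, C, K.
L has children T, V, W.
For each child, the remaining parents (spouses of L):
  T's other parents are B, D.
  V also has parents B, D, S.
  W's other parents are C, N, S.
MB(L) = {B, C, D, K, N, S, T, V, W}.
M is neither a parent, child, nor co-parent of L, so it does not belong.

M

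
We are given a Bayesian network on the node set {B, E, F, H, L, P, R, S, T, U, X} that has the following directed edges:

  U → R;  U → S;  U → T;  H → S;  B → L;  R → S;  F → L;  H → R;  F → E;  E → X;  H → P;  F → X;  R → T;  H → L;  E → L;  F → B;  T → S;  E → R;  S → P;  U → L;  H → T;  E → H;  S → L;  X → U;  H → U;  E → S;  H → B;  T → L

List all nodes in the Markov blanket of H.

{B, E, F, L, P, R, S, T, U, X}

Recall MB(v) = parents ∪ children ∪ spouses, where spouses are the other parents of v's children.
Parents of H: E.
Children of H: B, L, P, R, S, T, U.
Parents of each child, excluding H:
  B: F
  U: X
  R: E, U
  T: R, U
  S: E, R, T, U
  L: B, E, F, S, T, U
  P: S
Taking the union gives {B, E, F, L, P, R, S, T, U, X}.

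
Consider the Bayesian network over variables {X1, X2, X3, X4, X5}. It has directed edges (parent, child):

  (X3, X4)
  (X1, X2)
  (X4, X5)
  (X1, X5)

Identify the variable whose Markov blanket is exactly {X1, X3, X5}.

X4

The target node must have every member of {X1, X3, X5} as a parent, child, or co-parent, and no others.
Parents of X4: X3; children: X5; co-parents: X1.
These exactly cover the given set, so the node is X4.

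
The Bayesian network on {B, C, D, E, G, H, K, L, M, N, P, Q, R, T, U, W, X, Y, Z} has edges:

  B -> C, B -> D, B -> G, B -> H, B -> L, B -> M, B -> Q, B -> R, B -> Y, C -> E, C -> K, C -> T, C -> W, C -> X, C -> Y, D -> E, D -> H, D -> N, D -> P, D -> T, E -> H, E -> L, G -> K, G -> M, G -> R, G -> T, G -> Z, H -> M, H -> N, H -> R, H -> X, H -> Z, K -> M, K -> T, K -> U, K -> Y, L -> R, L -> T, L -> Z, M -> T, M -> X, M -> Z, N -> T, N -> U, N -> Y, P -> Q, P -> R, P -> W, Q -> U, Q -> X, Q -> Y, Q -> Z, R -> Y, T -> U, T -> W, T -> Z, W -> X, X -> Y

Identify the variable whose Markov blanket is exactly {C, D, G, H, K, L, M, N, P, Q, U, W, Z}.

The target node must have every member of {C, D, G, H, K, L, M, N, P, Q, U, W, Z} as a parent, child, or co-parent, and no others.
Parents of T: C, D, G, K, L, M, N; children: U, W, Z; co-parents: C, G, H, K, L, M, N, P, Q.
These exactly cover the given set, so the node is T.

T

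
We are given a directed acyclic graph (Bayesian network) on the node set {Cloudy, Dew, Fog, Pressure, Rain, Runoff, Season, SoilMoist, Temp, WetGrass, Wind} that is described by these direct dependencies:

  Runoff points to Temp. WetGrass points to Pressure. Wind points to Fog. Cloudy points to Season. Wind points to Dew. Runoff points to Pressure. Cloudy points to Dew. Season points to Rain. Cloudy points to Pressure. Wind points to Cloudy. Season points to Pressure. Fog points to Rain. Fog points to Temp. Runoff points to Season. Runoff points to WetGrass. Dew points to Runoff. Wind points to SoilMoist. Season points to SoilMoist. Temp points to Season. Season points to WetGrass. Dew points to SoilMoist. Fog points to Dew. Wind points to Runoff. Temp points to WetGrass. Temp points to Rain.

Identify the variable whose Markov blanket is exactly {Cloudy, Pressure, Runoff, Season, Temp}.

WetGrass

The target node must have every member of {Cloudy, Pressure, Runoff, Season, Temp} as a parent, child, or co-parent, and no others.
Parents of WetGrass: Runoff, Season, Temp; children: Pressure; co-parents: Cloudy, Runoff, Season.
These exactly cover the given set, so the node is WetGrass.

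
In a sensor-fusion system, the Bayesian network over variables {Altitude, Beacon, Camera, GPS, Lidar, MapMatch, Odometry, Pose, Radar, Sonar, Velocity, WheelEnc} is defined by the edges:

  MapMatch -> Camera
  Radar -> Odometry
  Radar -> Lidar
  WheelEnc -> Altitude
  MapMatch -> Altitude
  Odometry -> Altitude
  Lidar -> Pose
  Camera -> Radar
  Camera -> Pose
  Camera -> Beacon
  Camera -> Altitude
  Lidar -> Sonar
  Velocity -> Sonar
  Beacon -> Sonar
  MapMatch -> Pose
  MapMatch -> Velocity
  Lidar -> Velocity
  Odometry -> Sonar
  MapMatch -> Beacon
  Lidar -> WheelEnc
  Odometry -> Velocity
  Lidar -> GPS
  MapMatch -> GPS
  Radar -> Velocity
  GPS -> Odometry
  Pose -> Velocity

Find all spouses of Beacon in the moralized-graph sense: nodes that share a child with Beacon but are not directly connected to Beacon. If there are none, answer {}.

{Lidar, Odometry, Velocity}

Children of Beacon: Sonar.
  Sonar: Lidar, Odometry, Velocity
Excluding nodes already adjacent to Beacon (Camera, MapMatch, Sonar), the co-parent-only contribution is {Lidar, Odometry, Velocity}.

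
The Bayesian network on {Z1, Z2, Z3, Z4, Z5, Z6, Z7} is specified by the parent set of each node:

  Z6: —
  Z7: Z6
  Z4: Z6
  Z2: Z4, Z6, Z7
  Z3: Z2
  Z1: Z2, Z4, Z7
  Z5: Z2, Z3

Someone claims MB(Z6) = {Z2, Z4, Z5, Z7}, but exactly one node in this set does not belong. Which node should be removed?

The Markov blanket of a node is its parents, its children, and the other parents of its children.
Ch(Z6) = {Z2, Z4, Z7}.
Z6's parents: none.
Other parents of Z6's children:
  Z7: —
  Z4: —
  Z2: Z4, Z7
MB(Z6) = {Z2, Z4, Z7}.
Z5 is neither a parent, child, nor co-parent of Z6, so it does not belong.

Z5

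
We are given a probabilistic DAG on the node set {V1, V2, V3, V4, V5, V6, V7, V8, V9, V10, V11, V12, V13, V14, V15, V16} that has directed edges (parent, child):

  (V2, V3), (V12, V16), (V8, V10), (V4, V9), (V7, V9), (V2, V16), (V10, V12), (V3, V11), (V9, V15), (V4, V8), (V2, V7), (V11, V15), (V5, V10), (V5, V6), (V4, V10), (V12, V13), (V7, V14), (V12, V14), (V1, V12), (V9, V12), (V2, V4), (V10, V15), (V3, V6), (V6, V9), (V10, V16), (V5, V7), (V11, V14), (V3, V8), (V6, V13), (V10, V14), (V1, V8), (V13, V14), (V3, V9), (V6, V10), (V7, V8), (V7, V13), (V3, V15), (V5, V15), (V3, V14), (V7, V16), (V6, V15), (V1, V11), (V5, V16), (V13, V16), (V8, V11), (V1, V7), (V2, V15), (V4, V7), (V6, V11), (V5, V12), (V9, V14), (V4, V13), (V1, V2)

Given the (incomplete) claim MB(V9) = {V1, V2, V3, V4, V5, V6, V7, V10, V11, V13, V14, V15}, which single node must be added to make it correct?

A node's Markov blanket = Pa ∪ Ch ∪ (parents of Ch other than the node itself).
V9's parents: V3, V4, V6, V7.
V9's children: V12, V14, V15.
Other parents of V9's children:
  V12's other parents are V1, V5, V10.
  parents(V14) \ {V9} = {V3, V7, V10, V11, V12, V13}.
  V15 also has parents V2, V3, V5, V6, V10, V11.
MB(V9) = {V1, V2, V3, V4, V5, V6, V7, V10, V11, V12, V13, V14, V15}.
Comparing with the claimed set, V12 is missing.

V12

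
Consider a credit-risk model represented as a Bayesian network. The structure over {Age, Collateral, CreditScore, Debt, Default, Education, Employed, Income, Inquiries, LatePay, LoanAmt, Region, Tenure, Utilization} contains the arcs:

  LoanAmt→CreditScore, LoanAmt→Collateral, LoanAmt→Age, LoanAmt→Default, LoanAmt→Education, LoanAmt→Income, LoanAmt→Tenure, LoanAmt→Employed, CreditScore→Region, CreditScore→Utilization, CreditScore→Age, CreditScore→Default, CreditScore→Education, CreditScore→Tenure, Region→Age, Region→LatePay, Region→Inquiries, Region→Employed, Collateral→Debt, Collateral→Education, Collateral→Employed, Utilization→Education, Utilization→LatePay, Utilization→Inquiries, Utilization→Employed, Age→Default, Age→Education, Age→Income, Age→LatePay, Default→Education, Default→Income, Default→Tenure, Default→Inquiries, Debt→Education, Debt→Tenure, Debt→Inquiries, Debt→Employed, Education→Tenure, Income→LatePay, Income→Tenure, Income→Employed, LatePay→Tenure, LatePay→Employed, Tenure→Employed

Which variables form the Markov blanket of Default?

A node's Markov blanket = Pa ∪ Ch ∪ (parents of Ch other than the node itself).
Default has parents Age, CreditScore, LoanAmt.
Default has children Education, Income, Inquiries, Tenure.
Parents of each child, excluding Default:
  Education: Age, Collateral, CreditScore, Debt, LoanAmt, Utilization
  Income: Age, LoanAmt
  Tenure: CreditScore, Debt, Education, Income, LatePay, LoanAmt
  Inquiries: Debt, Region, Utilization
Taking the union gives {Age, Collateral, CreditScore, Debt, Education, Income, Inquiries, LatePay, LoanAmt, Region, Tenure, Utilization}.

{Age, Collateral, CreditScore, Debt, Education, Income, Inquiries, LatePay, LoanAmt, Region, Tenure, Utilization}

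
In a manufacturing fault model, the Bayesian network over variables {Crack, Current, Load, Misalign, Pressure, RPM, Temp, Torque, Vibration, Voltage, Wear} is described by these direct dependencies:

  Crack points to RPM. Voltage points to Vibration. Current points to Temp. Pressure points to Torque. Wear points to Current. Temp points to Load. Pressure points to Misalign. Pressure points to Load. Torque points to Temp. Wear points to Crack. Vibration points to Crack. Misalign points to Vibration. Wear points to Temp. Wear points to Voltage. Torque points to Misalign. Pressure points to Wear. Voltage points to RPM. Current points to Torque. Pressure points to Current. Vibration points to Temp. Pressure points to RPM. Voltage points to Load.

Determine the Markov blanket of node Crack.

{Pressure, RPM, Vibration, Voltage, Wear}

Crack's parents: Vibration, Wear.
Crack's children: RPM.
For each child, the remaining parents (spouses of Crack):
  RPM also has parents Pressure, Voltage.
Taking the union gives {Pressure, RPM, Vibration, Voltage, Wear}.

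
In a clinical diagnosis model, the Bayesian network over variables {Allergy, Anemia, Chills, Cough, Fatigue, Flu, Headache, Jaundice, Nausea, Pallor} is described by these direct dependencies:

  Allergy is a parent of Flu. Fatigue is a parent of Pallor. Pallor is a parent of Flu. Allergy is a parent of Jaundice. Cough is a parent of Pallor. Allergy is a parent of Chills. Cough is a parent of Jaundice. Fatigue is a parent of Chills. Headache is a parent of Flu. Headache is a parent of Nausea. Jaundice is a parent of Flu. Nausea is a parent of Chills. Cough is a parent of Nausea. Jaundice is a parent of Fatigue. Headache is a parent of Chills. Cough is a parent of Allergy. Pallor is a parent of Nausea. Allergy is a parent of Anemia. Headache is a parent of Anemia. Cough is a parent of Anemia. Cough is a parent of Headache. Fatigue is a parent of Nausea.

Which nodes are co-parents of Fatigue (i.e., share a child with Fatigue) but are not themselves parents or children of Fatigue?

{Allergy, Cough, Headache}

Children of Fatigue: Chills, Nausea, Pallor.
  Pallor also has parent Cough.
  Nausea's other parents are Cough, Headache, Pallor.
  parents(Chills) \ {Fatigue} = {Allergy, Headache, Nausea}.
Excluding nodes already adjacent to Fatigue (Chills, Jaundice, Nausea, Pallor), the co-parent-only contribution is {Allergy, Cough, Headache}.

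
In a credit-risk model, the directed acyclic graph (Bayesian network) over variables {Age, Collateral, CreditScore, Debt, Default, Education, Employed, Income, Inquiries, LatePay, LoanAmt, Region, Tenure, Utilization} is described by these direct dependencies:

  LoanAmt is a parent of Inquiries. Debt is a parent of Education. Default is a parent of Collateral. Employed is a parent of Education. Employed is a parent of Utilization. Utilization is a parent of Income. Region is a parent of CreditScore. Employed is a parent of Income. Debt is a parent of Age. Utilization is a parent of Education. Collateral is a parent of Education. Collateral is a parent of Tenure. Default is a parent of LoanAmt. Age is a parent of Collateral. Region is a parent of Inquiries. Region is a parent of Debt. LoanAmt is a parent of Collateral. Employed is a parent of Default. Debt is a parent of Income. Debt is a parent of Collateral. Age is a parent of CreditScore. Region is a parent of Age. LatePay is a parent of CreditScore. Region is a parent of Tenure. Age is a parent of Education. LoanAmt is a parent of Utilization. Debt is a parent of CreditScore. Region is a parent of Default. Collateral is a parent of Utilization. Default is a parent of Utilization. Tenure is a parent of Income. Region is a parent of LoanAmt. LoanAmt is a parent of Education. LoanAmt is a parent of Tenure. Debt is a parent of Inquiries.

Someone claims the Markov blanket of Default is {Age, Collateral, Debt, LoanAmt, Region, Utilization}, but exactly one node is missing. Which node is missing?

Default has children Collateral, LoanAmt, Utilization.
Default has parents Employed, Region.
For each child, the remaining parents (spouses of Default):
  parents(LoanAmt) \ {Default} = {Region}.
  Collateral's other parents are Age, Debt, LoanAmt.
  Utilization also has parents Collateral, Employed, LoanAmt.
MB(Default) = {Age, Collateral, Debt, Employed, LoanAmt, Region, Utilization}.
Comparing with the claimed set, Employed is missing.

Employed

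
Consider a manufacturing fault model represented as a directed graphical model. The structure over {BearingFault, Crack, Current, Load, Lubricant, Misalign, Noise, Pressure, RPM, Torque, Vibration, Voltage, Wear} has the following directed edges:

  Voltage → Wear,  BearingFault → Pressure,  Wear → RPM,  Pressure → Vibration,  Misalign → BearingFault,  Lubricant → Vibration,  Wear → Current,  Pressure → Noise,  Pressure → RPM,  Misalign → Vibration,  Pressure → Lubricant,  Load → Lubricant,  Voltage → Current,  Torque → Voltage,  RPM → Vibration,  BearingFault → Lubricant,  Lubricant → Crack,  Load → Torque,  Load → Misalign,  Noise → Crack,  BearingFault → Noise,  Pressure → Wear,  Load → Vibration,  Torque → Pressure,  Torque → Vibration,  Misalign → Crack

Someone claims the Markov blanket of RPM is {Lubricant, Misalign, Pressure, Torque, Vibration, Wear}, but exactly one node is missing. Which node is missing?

Load

RPM has child Vibration.
Pa(RPM) = {Pressure, Wear}.
Parents of each child, excluding RPM:
  Vibration's other parents are Load, Lubricant, Misalign, Pressure, Torque.
MB(RPM) = {Load, Lubricant, Misalign, Pressure, Torque, Vibration, Wear}.
Comparing with the claimed set, Load is missing.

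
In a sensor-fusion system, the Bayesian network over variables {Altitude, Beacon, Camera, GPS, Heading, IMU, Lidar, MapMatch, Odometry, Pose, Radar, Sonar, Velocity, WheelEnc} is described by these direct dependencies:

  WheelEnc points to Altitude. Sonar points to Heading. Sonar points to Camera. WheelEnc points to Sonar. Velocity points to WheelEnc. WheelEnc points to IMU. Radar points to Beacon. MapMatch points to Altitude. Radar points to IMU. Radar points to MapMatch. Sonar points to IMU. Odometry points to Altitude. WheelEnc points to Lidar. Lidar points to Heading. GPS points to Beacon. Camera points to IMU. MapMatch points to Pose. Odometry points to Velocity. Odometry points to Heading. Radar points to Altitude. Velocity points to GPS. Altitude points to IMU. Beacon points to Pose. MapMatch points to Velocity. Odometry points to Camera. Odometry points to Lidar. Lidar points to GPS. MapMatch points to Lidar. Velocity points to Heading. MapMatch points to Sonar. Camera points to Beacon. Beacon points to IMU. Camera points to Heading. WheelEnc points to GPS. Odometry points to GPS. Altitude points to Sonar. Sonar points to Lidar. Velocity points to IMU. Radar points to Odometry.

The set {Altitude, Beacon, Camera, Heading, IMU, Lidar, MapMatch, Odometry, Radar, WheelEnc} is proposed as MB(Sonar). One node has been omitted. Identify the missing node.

Velocity

Sonar has children Camera, Heading, IMU, Lidar.
Parents of Sonar: Altitude, MapMatch, WheelEnc.
Co-parents of Sonar (other parents of its children):
  Lidar: MapMatch, Odometry, WheelEnc
  Camera: Odometry
  Heading: Camera, Lidar, Odometry, Velocity
  IMU: Altitude, Beacon, Camera, Radar, Velocity, WheelEnc
MB(Sonar) = {Altitude, Beacon, Camera, Heading, IMU, Lidar, MapMatch, Odometry, Radar, Velocity, WheelEnc}.
Comparing with the claimed set, Velocity is missing.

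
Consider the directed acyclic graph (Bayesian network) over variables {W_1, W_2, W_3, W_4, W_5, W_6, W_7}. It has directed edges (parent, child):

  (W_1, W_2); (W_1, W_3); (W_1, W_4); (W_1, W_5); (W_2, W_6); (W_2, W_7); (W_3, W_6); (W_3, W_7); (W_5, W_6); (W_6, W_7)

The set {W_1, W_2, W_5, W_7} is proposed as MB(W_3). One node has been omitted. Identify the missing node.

W_3's children: W_6, W_7.
Parents of W_3: W_1.
Co-parents of W_3 (other parents of its children):
  W_6 also has parents W_2, W_5.
  parents(W_7) \ {W_3} = {W_2, W_6}.
MB(W_3) = {W_1, W_2, W_5, W_6, W_7}.
Comparing with the claimed set, W_6 is missing.

W_6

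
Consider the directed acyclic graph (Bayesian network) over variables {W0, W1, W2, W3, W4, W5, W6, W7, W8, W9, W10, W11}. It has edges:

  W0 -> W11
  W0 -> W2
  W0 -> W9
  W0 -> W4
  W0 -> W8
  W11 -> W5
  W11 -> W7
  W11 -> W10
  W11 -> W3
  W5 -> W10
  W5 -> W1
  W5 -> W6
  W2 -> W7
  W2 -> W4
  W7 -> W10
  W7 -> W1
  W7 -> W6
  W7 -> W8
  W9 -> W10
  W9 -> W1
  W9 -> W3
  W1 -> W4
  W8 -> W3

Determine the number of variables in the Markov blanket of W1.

Pa(W1) = {W5, W7, W9}.
Children of W1: W4.
Parents of each child, excluding W1:
  parents(W4) \ {W1} = {W0, W2}.
MB(W1) = {W0, W2, W4, W5, W7, W9}, which has 6 nodes.

6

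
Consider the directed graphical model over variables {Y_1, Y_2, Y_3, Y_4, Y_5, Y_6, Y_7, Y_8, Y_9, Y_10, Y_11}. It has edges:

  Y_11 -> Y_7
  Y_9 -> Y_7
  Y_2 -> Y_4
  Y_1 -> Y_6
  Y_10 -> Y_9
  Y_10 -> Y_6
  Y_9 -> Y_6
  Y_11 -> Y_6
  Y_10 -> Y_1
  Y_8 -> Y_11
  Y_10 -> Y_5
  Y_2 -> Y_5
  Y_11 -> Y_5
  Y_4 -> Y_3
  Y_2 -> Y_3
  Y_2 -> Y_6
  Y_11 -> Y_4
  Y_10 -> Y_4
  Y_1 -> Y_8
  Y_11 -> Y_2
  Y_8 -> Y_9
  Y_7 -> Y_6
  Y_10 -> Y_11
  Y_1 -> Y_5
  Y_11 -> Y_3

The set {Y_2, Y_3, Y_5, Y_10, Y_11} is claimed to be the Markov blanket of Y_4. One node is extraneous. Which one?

Y_5

Y_4 has parents Y_2, Y_10, Y_11.
Y_4 has child Y_3.
For each child, the remaining parents (spouses of Y_4):
  Y_3's other parents are Y_2, Y_11.
MB(Y_4) = {Y_2, Y_3, Y_10, Y_11}.
Y_5 is neither a parent, child, nor co-parent of Y_4, so it does not belong.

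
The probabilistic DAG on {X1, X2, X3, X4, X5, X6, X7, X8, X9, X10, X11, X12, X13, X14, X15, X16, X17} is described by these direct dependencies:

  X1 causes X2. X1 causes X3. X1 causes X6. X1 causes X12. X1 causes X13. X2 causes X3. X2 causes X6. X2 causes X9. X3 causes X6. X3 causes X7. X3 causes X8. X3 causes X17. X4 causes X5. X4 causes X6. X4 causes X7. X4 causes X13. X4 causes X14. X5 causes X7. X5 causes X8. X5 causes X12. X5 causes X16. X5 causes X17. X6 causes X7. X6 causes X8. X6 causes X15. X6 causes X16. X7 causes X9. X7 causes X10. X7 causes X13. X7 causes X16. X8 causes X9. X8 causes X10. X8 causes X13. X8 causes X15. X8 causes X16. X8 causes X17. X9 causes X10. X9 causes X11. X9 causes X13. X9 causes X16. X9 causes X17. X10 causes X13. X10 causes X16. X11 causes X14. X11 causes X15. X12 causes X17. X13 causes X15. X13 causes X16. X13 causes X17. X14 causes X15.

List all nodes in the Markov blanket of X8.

{X1, X2, X3, X4, X5, X6, X7, X9, X10, X11, X12, X13, X14, X15, X16, X17}

A node's Markov blanket = Pa ∪ Ch ∪ (parents of Ch other than the node itself).
Parents of X8: X3, X5, X6.
X8's children: X9, X10, X13, X15, X16, X17.
For each child, the remaining parents (spouses of X8):
  X9's other parents are X2, X7.
  X10 also has parents X7, X9.
  parents(X13) \ {X8} = {X1, X4, X7, X9, X10}.
  parents(X15) \ {X8} = {X6, X11, X13, X14}.
  X16's other parents are X5, X6, X7, X9, X10, X13.
  parents(X17) \ {X8} = {X3, X5, X9, X12, X13}.
MB(X8) = {X1, X2, X3, X4, X5, X6, X7, X9, X10, X11, X12, X13, X14, X15, X16, X17}.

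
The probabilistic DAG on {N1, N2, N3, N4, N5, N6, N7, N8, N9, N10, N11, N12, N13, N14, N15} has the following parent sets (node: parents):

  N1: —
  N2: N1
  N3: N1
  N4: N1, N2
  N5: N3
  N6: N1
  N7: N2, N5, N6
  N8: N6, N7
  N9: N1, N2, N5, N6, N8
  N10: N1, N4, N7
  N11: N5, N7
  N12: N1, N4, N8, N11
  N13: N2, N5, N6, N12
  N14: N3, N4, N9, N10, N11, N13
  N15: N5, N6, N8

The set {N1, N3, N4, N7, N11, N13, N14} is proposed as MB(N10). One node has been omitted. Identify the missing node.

N9

N10's parents: N1, N4, N7.
Children of N10: N14.
Co-parents of N10 (other parents of its children):
  N14's other parents are N3, N4, N9, N11, N13.
MB(N10) = {N1, N3, N4, N7, N9, N11, N13, N14}.
Comparing with the claimed set, N9 is missing.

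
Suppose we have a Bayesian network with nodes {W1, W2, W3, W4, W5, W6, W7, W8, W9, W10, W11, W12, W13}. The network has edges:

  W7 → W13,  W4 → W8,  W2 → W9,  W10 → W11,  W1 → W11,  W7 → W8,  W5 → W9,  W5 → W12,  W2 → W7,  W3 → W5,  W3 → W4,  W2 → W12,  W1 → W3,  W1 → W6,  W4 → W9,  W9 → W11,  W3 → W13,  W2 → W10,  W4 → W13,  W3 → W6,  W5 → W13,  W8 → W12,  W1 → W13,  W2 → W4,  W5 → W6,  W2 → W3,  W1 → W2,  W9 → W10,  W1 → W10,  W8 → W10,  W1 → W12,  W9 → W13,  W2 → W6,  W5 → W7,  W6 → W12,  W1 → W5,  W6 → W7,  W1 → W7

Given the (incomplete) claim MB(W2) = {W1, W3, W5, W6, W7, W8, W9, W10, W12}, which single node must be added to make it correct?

W4

Parents of W2: W1.
W2's children: W3, W4, W6, W7, W9, W10, W12.
Other parents of W2's children:
  parents(W3) \ {W2} = {W1}.
  W4 also has parent W3.
  W6's other parents are W1, W3, W5.
  W7 also has parents W1, W5, W6.
  W9's other parents are W4, W5.
  W10 also has parents W1, W8, W9.
  W12's other parents are W1, W5, W6, W8.
MB(W2) = {W1, W3, W4, W5, W6, W7, W8, W9, W10, W12}.
Comparing with the claimed set, W4 is missing.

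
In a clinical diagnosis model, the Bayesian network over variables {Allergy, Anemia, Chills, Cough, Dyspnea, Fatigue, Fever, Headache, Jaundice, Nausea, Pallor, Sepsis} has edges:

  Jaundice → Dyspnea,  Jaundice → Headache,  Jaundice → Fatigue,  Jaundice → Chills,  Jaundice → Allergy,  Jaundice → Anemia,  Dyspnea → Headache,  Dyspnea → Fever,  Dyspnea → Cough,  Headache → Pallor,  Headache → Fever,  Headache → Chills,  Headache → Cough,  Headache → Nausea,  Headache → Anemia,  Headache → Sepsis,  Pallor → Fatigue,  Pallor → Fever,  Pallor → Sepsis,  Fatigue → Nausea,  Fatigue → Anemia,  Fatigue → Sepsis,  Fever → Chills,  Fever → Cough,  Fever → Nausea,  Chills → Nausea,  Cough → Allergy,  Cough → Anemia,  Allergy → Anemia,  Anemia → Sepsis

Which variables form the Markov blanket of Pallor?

Ch(Pallor) = {Fatigue, Fever, Sepsis}.
Parents of Pallor: Headache.
Co-parents of Pallor (other parents of its children):
  Fatigue also has parent Jaundice.
  Fever's other parents are Dyspnea, Headache.
  parents(Sepsis) \ {Pallor} = {Anemia, Fatigue, Headache}.
MB(Pallor) = {Anemia, Dyspnea, Fatigue, Fever, Headache, Jaundice, Sepsis}.

{Anemia, Dyspnea, Fatigue, Fever, Headache, Jaundice, Sepsis}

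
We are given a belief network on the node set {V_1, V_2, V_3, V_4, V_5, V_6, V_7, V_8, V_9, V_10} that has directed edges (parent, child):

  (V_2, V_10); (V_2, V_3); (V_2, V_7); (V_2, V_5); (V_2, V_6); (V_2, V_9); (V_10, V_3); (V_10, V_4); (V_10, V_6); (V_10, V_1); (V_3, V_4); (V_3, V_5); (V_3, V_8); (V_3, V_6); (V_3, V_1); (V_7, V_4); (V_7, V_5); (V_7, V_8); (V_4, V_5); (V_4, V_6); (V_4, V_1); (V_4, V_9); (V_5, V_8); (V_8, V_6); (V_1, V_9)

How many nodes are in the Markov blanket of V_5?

Ch(V_5) = {V_8}.
Pa(V_5) = {V_2, V_3, V_4, V_7}.
For each child, the remaining parents (spouses of V_5):
  V_8: V_3, V_7
MB(V_5) = {V_2, V_3, V_4, V_7, V_8}, which has 5 nodes.

5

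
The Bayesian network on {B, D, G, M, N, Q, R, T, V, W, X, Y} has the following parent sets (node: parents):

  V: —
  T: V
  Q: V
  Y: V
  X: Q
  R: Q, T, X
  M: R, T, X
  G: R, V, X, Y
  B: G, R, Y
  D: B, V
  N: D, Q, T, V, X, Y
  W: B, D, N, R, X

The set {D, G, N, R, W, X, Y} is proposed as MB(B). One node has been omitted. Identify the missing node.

Recall MB(v) = parents ∪ children ∪ spouses, where spouses are the other parents of v's children.
Parents of B: G, R, Y.
Children of B: D, W.
Other parents of B's children:
  D's other parent is V.
  W's other parents are D, N, R, X.
MB(B) = {D, G, N, R, V, W, X, Y}.
Comparing with the claimed set, V is missing.

V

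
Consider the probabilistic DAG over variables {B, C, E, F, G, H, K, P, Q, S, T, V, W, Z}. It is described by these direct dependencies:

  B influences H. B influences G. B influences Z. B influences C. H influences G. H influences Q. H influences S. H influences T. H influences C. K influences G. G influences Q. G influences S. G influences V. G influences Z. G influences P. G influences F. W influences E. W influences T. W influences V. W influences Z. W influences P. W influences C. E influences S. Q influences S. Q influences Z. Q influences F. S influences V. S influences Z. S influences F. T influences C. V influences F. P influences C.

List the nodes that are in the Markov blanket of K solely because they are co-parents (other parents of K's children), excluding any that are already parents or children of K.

{B, H}

Children of K: G.
  G also has parents B, H.
Excluding nodes already adjacent to K (G), the co-parent-only contribution is {B, H}.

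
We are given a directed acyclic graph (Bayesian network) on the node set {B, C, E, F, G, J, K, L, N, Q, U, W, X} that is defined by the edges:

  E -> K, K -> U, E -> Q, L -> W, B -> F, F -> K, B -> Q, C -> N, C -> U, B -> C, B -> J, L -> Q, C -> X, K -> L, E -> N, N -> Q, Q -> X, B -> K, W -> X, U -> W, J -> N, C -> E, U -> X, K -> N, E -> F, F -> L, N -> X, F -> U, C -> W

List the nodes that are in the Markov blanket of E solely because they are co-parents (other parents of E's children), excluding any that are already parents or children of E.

{B, J, L}

Children of E: F, K, N, Q.
  parents(F) \ {E} = {B}.
  K's other parents are B, F.
  N's other parents are C, J, K.
  parents(Q) \ {E} = {B, L, N}.
Excluding nodes already adjacent to E (C, F, K, N, Q), the co-parent-only contribution is {B, J, L}.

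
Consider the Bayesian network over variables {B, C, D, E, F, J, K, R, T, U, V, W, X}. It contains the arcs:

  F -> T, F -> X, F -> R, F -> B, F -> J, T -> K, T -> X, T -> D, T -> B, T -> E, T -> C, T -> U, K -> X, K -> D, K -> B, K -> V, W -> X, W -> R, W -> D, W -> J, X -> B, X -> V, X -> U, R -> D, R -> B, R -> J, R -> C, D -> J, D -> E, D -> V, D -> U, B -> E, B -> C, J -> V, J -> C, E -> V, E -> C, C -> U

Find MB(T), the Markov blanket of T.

{B, C, D, E, F, J, K, R, U, W, X}

T has children B, C, D, E, K, U, X.
T's parents: F.
For each child, the remaining parents (spouses of T):
  K has no other parent.
  parents(X) \ {T} = {F, K, W}.
  D's other parents are K, R, W.
  parents(B) \ {T} = {F, K, R, X}.
  parents(E) \ {T} = {B, D}.
  parents(C) \ {T} = {B, E, J, R}.
  U's other parents are C, D, X.
MB(T) = {B, C, D, E, F, J, K, R, U, W, X}.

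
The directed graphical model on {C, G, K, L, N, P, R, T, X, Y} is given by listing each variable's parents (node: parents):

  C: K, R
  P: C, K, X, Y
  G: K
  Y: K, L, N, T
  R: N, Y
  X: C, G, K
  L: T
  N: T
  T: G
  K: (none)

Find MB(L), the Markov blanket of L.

Recall MB(v) = parents ∪ children ∪ spouses, where spouses are the other parents of v's children.
L's children: Y.
L has parent T.
Co-parents of L (other parents of its children):
  Y: K, N, T
Taking the union gives {K, N, T, Y}.

{K, N, T, Y}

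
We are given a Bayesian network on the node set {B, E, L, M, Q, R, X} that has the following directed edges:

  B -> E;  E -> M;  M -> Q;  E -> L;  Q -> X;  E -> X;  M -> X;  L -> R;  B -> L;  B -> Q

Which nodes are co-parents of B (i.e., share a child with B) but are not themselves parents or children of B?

{M}

Children of B: E, L, Q.
  E has no other parent.
  parents(L) \ {B} = {E}.
  Q's other parent is M.
Excluding nodes already adjacent to B (E, L, Q), the co-parent-only contribution is {M}.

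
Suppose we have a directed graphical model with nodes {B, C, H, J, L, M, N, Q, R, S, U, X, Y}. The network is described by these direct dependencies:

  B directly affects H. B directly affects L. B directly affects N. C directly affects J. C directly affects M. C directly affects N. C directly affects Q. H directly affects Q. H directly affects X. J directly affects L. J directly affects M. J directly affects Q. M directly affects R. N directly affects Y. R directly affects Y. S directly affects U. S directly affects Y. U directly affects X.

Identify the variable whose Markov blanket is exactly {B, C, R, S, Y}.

The target node must have every member of {B, C, R, S, Y} as a parent, child, or co-parent, and no others.
Parents of N: B, C; children: Y; co-parents: R, S.
These exactly cover the given set, so the node is N.

N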